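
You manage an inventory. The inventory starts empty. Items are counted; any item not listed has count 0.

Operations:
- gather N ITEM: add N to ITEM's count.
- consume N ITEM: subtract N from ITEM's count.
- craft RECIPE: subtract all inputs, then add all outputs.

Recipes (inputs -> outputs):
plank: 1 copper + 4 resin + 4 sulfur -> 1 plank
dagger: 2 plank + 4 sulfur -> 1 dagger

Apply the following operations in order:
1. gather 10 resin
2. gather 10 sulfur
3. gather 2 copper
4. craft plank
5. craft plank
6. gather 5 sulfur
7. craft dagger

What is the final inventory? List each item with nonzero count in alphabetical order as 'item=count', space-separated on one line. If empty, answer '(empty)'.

After 1 (gather 10 resin): resin=10
After 2 (gather 10 sulfur): resin=10 sulfur=10
After 3 (gather 2 copper): copper=2 resin=10 sulfur=10
After 4 (craft plank): copper=1 plank=1 resin=6 sulfur=6
After 5 (craft plank): plank=2 resin=2 sulfur=2
After 6 (gather 5 sulfur): plank=2 resin=2 sulfur=7
After 7 (craft dagger): dagger=1 resin=2 sulfur=3

Answer: dagger=1 resin=2 sulfur=3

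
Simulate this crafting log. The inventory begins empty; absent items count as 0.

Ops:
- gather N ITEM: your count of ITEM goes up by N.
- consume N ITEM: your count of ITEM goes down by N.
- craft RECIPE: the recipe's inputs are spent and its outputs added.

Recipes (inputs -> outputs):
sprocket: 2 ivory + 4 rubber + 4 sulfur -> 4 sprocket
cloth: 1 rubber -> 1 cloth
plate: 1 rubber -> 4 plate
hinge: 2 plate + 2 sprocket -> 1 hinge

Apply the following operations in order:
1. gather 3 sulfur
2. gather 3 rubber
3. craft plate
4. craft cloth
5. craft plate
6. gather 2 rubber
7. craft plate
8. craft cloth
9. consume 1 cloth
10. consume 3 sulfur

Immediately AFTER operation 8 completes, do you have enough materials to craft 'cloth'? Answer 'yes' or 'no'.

Answer: no

Derivation:
After 1 (gather 3 sulfur): sulfur=3
After 2 (gather 3 rubber): rubber=3 sulfur=3
After 3 (craft plate): plate=4 rubber=2 sulfur=3
After 4 (craft cloth): cloth=1 plate=4 rubber=1 sulfur=3
After 5 (craft plate): cloth=1 plate=8 sulfur=3
After 6 (gather 2 rubber): cloth=1 plate=8 rubber=2 sulfur=3
After 7 (craft plate): cloth=1 plate=12 rubber=1 sulfur=3
After 8 (craft cloth): cloth=2 plate=12 sulfur=3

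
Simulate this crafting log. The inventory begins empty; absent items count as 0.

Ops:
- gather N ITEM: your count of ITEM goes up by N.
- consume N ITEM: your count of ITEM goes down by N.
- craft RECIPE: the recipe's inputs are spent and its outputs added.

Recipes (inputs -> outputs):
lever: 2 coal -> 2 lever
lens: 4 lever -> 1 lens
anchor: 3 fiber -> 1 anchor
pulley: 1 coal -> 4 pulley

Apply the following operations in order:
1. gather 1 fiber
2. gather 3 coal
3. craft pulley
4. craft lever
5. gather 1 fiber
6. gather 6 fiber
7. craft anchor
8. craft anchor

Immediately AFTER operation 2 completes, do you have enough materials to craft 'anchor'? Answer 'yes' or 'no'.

Answer: no

Derivation:
After 1 (gather 1 fiber): fiber=1
After 2 (gather 3 coal): coal=3 fiber=1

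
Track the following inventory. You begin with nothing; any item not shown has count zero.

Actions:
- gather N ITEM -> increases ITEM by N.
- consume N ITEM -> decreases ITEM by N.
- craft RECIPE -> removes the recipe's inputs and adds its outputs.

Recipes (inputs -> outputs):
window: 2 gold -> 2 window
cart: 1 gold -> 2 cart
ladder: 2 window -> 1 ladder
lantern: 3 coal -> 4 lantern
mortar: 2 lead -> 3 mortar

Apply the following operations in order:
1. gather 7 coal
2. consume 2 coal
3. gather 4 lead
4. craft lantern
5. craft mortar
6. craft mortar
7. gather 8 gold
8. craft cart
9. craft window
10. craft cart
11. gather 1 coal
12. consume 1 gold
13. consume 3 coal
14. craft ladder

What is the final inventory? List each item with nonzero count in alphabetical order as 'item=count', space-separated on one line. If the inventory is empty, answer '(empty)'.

Answer: cart=4 gold=3 ladder=1 lantern=4 mortar=6

Derivation:
After 1 (gather 7 coal): coal=7
After 2 (consume 2 coal): coal=5
After 3 (gather 4 lead): coal=5 lead=4
After 4 (craft lantern): coal=2 lantern=4 lead=4
After 5 (craft mortar): coal=2 lantern=4 lead=2 mortar=3
After 6 (craft mortar): coal=2 lantern=4 mortar=6
After 7 (gather 8 gold): coal=2 gold=8 lantern=4 mortar=6
After 8 (craft cart): cart=2 coal=2 gold=7 lantern=4 mortar=6
After 9 (craft window): cart=2 coal=2 gold=5 lantern=4 mortar=6 window=2
After 10 (craft cart): cart=4 coal=2 gold=4 lantern=4 mortar=6 window=2
After 11 (gather 1 coal): cart=4 coal=3 gold=4 lantern=4 mortar=6 window=2
After 12 (consume 1 gold): cart=4 coal=3 gold=3 lantern=4 mortar=6 window=2
After 13 (consume 3 coal): cart=4 gold=3 lantern=4 mortar=6 window=2
After 14 (craft ladder): cart=4 gold=3 ladder=1 lantern=4 mortar=6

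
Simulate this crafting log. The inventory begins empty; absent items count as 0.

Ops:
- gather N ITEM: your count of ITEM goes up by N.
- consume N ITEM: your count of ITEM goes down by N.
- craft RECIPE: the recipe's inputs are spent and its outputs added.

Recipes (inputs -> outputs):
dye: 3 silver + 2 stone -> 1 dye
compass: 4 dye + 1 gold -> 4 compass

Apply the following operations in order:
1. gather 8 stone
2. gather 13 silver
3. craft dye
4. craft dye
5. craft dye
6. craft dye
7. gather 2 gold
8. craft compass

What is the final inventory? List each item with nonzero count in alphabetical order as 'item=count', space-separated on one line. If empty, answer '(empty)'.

After 1 (gather 8 stone): stone=8
After 2 (gather 13 silver): silver=13 stone=8
After 3 (craft dye): dye=1 silver=10 stone=6
After 4 (craft dye): dye=2 silver=7 stone=4
After 5 (craft dye): dye=3 silver=4 stone=2
After 6 (craft dye): dye=4 silver=1
After 7 (gather 2 gold): dye=4 gold=2 silver=1
After 8 (craft compass): compass=4 gold=1 silver=1

Answer: compass=4 gold=1 silver=1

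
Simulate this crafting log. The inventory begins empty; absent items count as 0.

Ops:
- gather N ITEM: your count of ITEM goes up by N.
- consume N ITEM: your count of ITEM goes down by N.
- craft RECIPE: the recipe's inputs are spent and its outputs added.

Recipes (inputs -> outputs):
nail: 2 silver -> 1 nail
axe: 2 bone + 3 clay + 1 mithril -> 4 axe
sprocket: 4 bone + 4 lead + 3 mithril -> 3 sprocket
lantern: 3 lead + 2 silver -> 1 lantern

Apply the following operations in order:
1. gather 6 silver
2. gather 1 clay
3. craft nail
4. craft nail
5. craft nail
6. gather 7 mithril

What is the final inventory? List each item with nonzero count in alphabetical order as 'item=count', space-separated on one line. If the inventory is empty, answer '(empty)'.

Answer: clay=1 mithril=7 nail=3

Derivation:
After 1 (gather 6 silver): silver=6
After 2 (gather 1 clay): clay=1 silver=6
After 3 (craft nail): clay=1 nail=1 silver=4
After 4 (craft nail): clay=1 nail=2 silver=2
After 5 (craft nail): clay=1 nail=3
After 6 (gather 7 mithril): clay=1 mithril=7 nail=3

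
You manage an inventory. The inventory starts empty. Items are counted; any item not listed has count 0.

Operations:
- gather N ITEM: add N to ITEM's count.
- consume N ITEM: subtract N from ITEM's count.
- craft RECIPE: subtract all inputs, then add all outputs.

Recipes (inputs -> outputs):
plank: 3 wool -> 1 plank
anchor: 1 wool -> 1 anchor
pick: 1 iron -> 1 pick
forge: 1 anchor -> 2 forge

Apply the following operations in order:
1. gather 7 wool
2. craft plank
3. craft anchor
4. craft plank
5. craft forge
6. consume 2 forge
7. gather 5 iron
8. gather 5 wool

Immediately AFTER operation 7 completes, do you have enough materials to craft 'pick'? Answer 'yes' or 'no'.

Answer: yes

Derivation:
After 1 (gather 7 wool): wool=7
After 2 (craft plank): plank=1 wool=4
After 3 (craft anchor): anchor=1 plank=1 wool=3
After 4 (craft plank): anchor=1 plank=2
After 5 (craft forge): forge=2 plank=2
After 6 (consume 2 forge): plank=2
After 7 (gather 5 iron): iron=5 plank=2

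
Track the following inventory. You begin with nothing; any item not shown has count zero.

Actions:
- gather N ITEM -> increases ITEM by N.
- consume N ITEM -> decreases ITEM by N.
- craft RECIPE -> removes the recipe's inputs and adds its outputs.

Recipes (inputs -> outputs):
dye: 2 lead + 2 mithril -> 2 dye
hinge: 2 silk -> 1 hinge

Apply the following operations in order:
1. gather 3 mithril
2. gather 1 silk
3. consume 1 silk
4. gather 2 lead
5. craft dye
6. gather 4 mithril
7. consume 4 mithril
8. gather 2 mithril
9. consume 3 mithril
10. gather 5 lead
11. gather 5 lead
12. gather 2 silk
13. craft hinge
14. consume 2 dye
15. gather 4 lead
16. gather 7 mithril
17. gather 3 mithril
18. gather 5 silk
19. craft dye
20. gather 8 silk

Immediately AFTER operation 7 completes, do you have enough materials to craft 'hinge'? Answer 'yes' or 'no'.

Answer: no

Derivation:
After 1 (gather 3 mithril): mithril=3
After 2 (gather 1 silk): mithril=3 silk=1
After 3 (consume 1 silk): mithril=3
After 4 (gather 2 lead): lead=2 mithril=3
After 5 (craft dye): dye=2 mithril=1
After 6 (gather 4 mithril): dye=2 mithril=5
After 7 (consume 4 mithril): dye=2 mithril=1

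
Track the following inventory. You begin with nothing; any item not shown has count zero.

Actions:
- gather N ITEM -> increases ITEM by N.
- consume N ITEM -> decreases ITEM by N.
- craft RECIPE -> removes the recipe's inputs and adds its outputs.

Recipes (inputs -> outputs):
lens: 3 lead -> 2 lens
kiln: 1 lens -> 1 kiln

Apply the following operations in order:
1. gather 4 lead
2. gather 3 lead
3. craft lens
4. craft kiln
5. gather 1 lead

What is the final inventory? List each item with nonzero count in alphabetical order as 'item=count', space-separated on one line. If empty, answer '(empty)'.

Answer: kiln=1 lead=5 lens=1

Derivation:
After 1 (gather 4 lead): lead=4
After 2 (gather 3 lead): lead=7
After 3 (craft lens): lead=4 lens=2
After 4 (craft kiln): kiln=1 lead=4 lens=1
After 5 (gather 1 lead): kiln=1 lead=5 lens=1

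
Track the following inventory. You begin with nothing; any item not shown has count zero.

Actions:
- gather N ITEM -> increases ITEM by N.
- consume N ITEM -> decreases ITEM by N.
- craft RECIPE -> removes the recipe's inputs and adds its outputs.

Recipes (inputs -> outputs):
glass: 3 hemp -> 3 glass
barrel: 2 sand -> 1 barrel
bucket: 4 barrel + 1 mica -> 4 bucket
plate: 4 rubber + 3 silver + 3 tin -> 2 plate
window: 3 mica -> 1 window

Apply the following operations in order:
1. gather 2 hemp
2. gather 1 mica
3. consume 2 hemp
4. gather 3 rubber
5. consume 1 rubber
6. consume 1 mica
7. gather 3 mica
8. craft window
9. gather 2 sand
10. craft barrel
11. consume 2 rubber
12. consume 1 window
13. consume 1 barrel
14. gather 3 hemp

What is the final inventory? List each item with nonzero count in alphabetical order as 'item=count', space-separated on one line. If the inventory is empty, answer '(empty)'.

After 1 (gather 2 hemp): hemp=2
After 2 (gather 1 mica): hemp=2 mica=1
After 3 (consume 2 hemp): mica=1
After 4 (gather 3 rubber): mica=1 rubber=3
After 5 (consume 1 rubber): mica=1 rubber=2
After 6 (consume 1 mica): rubber=2
After 7 (gather 3 mica): mica=3 rubber=2
After 8 (craft window): rubber=2 window=1
After 9 (gather 2 sand): rubber=2 sand=2 window=1
After 10 (craft barrel): barrel=1 rubber=2 window=1
After 11 (consume 2 rubber): barrel=1 window=1
After 12 (consume 1 window): barrel=1
After 13 (consume 1 barrel): (empty)
After 14 (gather 3 hemp): hemp=3

Answer: hemp=3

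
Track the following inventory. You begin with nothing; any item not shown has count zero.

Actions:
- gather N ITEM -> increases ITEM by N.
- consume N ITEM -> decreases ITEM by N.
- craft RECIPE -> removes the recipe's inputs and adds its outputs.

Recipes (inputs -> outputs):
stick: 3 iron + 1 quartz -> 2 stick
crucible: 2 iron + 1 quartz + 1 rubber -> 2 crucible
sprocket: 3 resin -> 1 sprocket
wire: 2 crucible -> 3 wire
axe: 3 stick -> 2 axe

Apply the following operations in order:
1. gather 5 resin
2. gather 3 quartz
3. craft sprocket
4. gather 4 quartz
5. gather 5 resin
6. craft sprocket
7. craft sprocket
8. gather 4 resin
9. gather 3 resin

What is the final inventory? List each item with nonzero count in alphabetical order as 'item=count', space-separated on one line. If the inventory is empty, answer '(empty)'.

Answer: quartz=7 resin=8 sprocket=3

Derivation:
After 1 (gather 5 resin): resin=5
After 2 (gather 3 quartz): quartz=3 resin=5
After 3 (craft sprocket): quartz=3 resin=2 sprocket=1
After 4 (gather 4 quartz): quartz=7 resin=2 sprocket=1
After 5 (gather 5 resin): quartz=7 resin=7 sprocket=1
After 6 (craft sprocket): quartz=7 resin=4 sprocket=2
After 7 (craft sprocket): quartz=7 resin=1 sprocket=3
After 8 (gather 4 resin): quartz=7 resin=5 sprocket=3
After 9 (gather 3 resin): quartz=7 resin=8 sprocket=3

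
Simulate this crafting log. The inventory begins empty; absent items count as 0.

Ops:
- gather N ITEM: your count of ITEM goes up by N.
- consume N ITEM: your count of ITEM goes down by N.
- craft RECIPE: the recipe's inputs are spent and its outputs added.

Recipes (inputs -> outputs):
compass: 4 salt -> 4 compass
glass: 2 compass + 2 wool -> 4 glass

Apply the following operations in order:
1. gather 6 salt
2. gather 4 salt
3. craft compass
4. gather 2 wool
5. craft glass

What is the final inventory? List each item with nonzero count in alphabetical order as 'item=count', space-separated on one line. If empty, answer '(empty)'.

Answer: compass=2 glass=4 salt=6

Derivation:
After 1 (gather 6 salt): salt=6
After 2 (gather 4 salt): salt=10
After 3 (craft compass): compass=4 salt=6
After 4 (gather 2 wool): compass=4 salt=6 wool=2
After 5 (craft glass): compass=2 glass=4 salt=6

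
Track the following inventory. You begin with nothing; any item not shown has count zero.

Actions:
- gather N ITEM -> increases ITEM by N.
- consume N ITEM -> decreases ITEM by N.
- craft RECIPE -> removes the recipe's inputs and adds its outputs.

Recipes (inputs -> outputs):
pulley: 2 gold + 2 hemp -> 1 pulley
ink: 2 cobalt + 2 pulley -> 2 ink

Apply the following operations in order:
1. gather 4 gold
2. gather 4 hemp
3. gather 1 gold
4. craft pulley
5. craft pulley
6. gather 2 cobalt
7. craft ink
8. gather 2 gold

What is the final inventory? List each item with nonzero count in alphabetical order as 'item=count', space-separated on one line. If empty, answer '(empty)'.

After 1 (gather 4 gold): gold=4
After 2 (gather 4 hemp): gold=4 hemp=4
After 3 (gather 1 gold): gold=5 hemp=4
After 4 (craft pulley): gold=3 hemp=2 pulley=1
After 5 (craft pulley): gold=1 pulley=2
After 6 (gather 2 cobalt): cobalt=2 gold=1 pulley=2
After 7 (craft ink): gold=1 ink=2
After 8 (gather 2 gold): gold=3 ink=2

Answer: gold=3 ink=2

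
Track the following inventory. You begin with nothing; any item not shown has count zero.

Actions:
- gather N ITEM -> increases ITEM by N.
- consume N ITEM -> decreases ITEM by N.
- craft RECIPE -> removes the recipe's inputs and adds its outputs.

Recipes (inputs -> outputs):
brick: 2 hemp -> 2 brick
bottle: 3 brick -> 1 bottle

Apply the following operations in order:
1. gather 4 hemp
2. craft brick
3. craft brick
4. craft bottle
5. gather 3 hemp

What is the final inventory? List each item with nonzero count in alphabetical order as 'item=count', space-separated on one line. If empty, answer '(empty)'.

Answer: bottle=1 brick=1 hemp=3

Derivation:
After 1 (gather 4 hemp): hemp=4
After 2 (craft brick): brick=2 hemp=2
After 3 (craft brick): brick=4
After 4 (craft bottle): bottle=1 brick=1
After 5 (gather 3 hemp): bottle=1 brick=1 hemp=3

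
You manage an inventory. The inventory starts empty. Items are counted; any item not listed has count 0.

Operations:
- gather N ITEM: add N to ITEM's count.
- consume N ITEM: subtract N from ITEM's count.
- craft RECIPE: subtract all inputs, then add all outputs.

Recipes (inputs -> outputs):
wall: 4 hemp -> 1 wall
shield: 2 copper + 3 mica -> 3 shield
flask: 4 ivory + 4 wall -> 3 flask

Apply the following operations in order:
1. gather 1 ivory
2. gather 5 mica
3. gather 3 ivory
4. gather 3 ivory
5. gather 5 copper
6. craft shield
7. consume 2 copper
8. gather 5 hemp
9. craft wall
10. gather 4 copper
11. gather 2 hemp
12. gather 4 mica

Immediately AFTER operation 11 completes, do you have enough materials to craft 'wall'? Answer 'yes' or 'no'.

Answer: no

Derivation:
After 1 (gather 1 ivory): ivory=1
After 2 (gather 5 mica): ivory=1 mica=5
After 3 (gather 3 ivory): ivory=4 mica=5
After 4 (gather 3 ivory): ivory=7 mica=5
After 5 (gather 5 copper): copper=5 ivory=7 mica=5
After 6 (craft shield): copper=3 ivory=7 mica=2 shield=3
After 7 (consume 2 copper): copper=1 ivory=7 mica=2 shield=3
After 8 (gather 5 hemp): copper=1 hemp=5 ivory=7 mica=2 shield=3
After 9 (craft wall): copper=1 hemp=1 ivory=7 mica=2 shield=3 wall=1
After 10 (gather 4 copper): copper=5 hemp=1 ivory=7 mica=2 shield=3 wall=1
After 11 (gather 2 hemp): copper=5 hemp=3 ivory=7 mica=2 shield=3 wall=1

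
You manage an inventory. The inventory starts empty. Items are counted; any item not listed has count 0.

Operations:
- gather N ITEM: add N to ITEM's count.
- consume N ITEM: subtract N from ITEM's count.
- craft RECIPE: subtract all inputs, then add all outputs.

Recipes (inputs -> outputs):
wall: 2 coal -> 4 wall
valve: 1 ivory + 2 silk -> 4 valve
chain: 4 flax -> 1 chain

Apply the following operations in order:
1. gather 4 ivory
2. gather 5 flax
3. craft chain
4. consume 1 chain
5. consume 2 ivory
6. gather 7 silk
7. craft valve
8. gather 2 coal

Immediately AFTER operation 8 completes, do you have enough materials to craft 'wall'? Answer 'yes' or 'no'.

After 1 (gather 4 ivory): ivory=4
After 2 (gather 5 flax): flax=5 ivory=4
After 3 (craft chain): chain=1 flax=1 ivory=4
After 4 (consume 1 chain): flax=1 ivory=4
After 5 (consume 2 ivory): flax=1 ivory=2
After 6 (gather 7 silk): flax=1 ivory=2 silk=7
After 7 (craft valve): flax=1 ivory=1 silk=5 valve=4
After 8 (gather 2 coal): coal=2 flax=1 ivory=1 silk=5 valve=4

Answer: yes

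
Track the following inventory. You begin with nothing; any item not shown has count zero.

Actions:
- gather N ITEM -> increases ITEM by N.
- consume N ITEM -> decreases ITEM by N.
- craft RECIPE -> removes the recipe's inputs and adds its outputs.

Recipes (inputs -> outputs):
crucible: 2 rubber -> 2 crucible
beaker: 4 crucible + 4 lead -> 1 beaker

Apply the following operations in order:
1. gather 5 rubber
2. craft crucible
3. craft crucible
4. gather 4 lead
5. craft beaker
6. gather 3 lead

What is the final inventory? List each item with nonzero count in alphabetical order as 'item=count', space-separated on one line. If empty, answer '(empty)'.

After 1 (gather 5 rubber): rubber=5
After 2 (craft crucible): crucible=2 rubber=3
After 3 (craft crucible): crucible=4 rubber=1
After 4 (gather 4 lead): crucible=4 lead=4 rubber=1
After 5 (craft beaker): beaker=1 rubber=1
After 6 (gather 3 lead): beaker=1 lead=3 rubber=1

Answer: beaker=1 lead=3 rubber=1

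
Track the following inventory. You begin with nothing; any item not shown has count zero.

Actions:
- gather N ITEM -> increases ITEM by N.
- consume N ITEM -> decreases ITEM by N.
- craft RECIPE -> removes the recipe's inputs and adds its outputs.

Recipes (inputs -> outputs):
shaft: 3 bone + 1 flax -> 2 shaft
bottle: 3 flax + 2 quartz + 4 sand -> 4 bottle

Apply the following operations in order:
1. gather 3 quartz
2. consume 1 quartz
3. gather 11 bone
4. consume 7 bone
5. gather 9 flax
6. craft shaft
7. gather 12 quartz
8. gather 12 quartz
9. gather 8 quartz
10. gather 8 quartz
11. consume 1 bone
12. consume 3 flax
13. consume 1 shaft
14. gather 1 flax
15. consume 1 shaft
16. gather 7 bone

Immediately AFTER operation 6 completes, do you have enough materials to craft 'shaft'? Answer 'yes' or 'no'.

Answer: no

Derivation:
After 1 (gather 3 quartz): quartz=3
After 2 (consume 1 quartz): quartz=2
After 3 (gather 11 bone): bone=11 quartz=2
After 4 (consume 7 bone): bone=4 quartz=2
After 5 (gather 9 flax): bone=4 flax=9 quartz=2
After 6 (craft shaft): bone=1 flax=8 quartz=2 shaft=2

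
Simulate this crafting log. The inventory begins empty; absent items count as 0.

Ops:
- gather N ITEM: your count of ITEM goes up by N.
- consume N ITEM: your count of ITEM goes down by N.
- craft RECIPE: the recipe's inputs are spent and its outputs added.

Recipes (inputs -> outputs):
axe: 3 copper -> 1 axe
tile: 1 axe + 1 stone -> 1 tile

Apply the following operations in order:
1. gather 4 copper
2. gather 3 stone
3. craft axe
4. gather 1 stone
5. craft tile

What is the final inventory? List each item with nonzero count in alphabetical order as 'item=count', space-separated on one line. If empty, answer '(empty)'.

Answer: copper=1 stone=3 tile=1

Derivation:
After 1 (gather 4 copper): copper=4
After 2 (gather 3 stone): copper=4 stone=3
After 3 (craft axe): axe=1 copper=1 stone=3
After 4 (gather 1 stone): axe=1 copper=1 stone=4
After 5 (craft tile): copper=1 stone=3 tile=1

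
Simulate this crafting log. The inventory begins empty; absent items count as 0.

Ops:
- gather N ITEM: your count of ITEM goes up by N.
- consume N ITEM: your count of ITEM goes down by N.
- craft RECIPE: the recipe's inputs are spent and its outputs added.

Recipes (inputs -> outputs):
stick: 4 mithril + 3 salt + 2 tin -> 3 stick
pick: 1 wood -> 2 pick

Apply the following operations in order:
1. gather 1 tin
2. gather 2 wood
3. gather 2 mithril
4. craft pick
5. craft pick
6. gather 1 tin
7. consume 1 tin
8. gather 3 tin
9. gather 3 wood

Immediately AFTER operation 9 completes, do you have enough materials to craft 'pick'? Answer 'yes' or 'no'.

After 1 (gather 1 tin): tin=1
After 2 (gather 2 wood): tin=1 wood=2
After 3 (gather 2 mithril): mithril=2 tin=1 wood=2
After 4 (craft pick): mithril=2 pick=2 tin=1 wood=1
After 5 (craft pick): mithril=2 pick=4 tin=1
After 6 (gather 1 tin): mithril=2 pick=4 tin=2
After 7 (consume 1 tin): mithril=2 pick=4 tin=1
After 8 (gather 3 tin): mithril=2 pick=4 tin=4
After 9 (gather 3 wood): mithril=2 pick=4 tin=4 wood=3

Answer: yes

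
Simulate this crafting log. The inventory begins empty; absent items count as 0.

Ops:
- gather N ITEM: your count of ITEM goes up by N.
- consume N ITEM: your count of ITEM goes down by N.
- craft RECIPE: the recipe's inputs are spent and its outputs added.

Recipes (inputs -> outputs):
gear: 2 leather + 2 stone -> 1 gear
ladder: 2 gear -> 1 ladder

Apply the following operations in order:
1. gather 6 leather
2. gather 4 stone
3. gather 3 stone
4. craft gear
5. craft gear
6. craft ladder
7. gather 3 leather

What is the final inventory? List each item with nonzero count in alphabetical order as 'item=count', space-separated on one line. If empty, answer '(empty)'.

After 1 (gather 6 leather): leather=6
After 2 (gather 4 stone): leather=6 stone=4
After 3 (gather 3 stone): leather=6 stone=7
After 4 (craft gear): gear=1 leather=4 stone=5
After 5 (craft gear): gear=2 leather=2 stone=3
After 6 (craft ladder): ladder=1 leather=2 stone=3
After 7 (gather 3 leather): ladder=1 leather=5 stone=3

Answer: ladder=1 leather=5 stone=3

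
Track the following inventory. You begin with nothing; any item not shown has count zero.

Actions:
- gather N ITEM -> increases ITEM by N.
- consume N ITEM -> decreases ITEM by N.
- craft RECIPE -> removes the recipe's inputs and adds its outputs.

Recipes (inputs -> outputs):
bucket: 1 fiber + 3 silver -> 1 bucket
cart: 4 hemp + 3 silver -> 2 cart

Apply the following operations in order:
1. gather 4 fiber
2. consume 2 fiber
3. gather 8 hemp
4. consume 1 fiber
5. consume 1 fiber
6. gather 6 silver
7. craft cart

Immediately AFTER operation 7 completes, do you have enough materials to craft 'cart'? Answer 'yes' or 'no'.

Answer: yes

Derivation:
After 1 (gather 4 fiber): fiber=4
After 2 (consume 2 fiber): fiber=2
After 3 (gather 8 hemp): fiber=2 hemp=8
After 4 (consume 1 fiber): fiber=1 hemp=8
After 5 (consume 1 fiber): hemp=8
After 6 (gather 6 silver): hemp=8 silver=6
After 7 (craft cart): cart=2 hemp=4 silver=3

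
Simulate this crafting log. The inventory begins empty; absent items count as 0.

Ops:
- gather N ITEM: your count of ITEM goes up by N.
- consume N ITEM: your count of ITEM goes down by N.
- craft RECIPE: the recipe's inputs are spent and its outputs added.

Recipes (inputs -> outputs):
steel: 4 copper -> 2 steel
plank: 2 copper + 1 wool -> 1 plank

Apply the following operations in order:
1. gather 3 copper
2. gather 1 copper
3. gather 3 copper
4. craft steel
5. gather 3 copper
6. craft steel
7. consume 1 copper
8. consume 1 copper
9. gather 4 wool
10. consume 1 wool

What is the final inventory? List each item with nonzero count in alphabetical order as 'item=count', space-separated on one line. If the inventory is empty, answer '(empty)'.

Answer: steel=4 wool=3

Derivation:
After 1 (gather 3 copper): copper=3
After 2 (gather 1 copper): copper=4
After 3 (gather 3 copper): copper=7
After 4 (craft steel): copper=3 steel=2
After 5 (gather 3 copper): copper=6 steel=2
After 6 (craft steel): copper=2 steel=4
After 7 (consume 1 copper): copper=1 steel=4
After 8 (consume 1 copper): steel=4
After 9 (gather 4 wool): steel=4 wool=4
After 10 (consume 1 wool): steel=4 wool=3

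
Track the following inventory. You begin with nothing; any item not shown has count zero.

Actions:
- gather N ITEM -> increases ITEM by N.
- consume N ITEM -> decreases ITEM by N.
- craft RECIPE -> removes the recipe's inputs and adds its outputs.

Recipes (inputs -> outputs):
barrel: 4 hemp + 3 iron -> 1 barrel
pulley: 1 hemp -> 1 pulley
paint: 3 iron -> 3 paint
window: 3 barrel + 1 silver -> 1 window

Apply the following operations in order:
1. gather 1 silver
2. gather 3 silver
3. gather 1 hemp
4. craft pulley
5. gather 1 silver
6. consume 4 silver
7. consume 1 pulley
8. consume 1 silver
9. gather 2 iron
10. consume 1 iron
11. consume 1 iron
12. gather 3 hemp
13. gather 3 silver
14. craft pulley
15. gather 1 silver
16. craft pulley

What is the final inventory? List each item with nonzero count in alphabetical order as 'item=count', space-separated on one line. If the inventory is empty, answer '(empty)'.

After 1 (gather 1 silver): silver=1
After 2 (gather 3 silver): silver=4
After 3 (gather 1 hemp): hemp=1 silver=4
After 4 (craft pulley): pulley=1 silver=4
After 5 (gather 1 silver): pulley=1 silver=5
After 6 (consume 4 silver): pulley=1 silver=1
After 7 (consume 1 pulley): silver=1
After 8 (consume 1 silver): (empty)
After 9 (gather 2 iron): iron=2
After 10 (consume 1 iron): iron=1
After 11 (consume 1 iron): (empty)
After 12 (gather 3 hemp): hemp=3
After 13 (gather 3 silver): hemp=3 silver=3
After 14 (craft pulley): hemp=2 pulley=1 silver=3
After 15 (gather 1 silver): hemp=2 pulley=1 silver=4
After 16 (craft pulley): hemp=1 pulley=2 silver=4

Answer: hemp=1 pulley=2 silver=4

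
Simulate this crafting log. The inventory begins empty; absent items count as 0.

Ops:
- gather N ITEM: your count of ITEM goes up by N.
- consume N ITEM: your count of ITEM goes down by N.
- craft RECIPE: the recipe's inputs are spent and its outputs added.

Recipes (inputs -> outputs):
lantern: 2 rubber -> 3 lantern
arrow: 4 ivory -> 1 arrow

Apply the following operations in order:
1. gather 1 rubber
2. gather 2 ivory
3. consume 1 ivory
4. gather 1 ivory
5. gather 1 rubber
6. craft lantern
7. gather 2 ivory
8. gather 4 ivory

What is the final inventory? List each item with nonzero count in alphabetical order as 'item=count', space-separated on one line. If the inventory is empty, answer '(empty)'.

Answer: ivory=8 lantern=3

Derivation:
After 1 (gather 1 rubber): rubber=1
After 2 (gather 2 ivory): ivory=2 rubber=1
After 3 (consume 1 ivory): ivory=1 rubber=1
After 4 (gather 1 ivory): ivory=2 rubber=1
After 5 (gather 1 rubber): ivory=2 rubber=2
After 6 (craft lantern): ivory=2 lantern=3
After 7 (gather 2 ivory): ivory=4 lantern=3
After 8 (gather 4 ivory): ivory=8 lantern=3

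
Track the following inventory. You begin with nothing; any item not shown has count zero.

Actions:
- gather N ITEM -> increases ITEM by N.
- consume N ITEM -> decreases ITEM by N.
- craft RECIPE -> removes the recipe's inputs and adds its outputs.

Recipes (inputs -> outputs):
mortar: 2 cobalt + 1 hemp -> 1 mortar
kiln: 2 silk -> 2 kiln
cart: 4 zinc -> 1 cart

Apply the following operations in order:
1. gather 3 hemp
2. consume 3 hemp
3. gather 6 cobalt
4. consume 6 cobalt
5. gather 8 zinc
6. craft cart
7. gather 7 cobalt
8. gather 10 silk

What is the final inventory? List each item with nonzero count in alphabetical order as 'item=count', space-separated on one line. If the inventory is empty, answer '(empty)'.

After 1 (gather 3 hemp): hemp=3
After 2 (consume 3 hemp): (empty)
After 3 (gather 6 cobalt): cobalt=6
After 4 (consume 6 cobalt): (empty)
After 5 (gather 8 zinc): zinc=8
After 6 (craft cart): cart=1 zinc=4
After 7 (gather 7 cobalt): cart=1 cobalt=7 zinc=4
After 8 (gather 10 silk): cart=1 cobalt=7 silk=10 zinc=4

Answer: cart=1 cobalt=7 silk=10 zinc=4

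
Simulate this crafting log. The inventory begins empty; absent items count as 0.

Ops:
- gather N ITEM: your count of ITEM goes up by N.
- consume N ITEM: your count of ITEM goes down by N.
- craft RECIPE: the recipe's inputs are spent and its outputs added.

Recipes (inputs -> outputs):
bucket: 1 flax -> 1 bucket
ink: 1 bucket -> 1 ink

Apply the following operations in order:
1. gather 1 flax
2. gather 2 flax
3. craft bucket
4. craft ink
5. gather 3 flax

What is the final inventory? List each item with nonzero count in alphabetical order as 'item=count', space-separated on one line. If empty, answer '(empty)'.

Answer: flax=5 ink=1

Derivation:
After 1 (gather 1 flax): flax=1
After 2 (gather 2 flax): flax=3
After 3 (craft bucket): bucket=1 flax=2
After 4 (craft ink): flax=2 ink=1
After 5 (gather 3 flax): flax=5 ink=1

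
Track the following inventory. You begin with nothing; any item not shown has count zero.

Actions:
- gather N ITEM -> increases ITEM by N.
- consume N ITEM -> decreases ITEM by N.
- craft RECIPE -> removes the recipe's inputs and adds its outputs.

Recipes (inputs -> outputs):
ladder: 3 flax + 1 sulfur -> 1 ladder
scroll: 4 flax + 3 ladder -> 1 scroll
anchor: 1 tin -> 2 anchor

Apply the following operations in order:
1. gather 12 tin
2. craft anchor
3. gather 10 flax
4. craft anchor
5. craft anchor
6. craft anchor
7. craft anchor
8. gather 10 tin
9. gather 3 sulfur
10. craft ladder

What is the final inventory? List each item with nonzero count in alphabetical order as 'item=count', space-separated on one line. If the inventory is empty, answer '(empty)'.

After 1 (gather 12 tin): tin=12
After 2 (craft anchor): anchor=2 tin=11
After 3 (gather 10 flax): anchor=2 flax=10 tin=11
After 4 (craft anchor): anchor=4 flax=10 tin=10
After 5 (craft anchor): anchor=6 flax=10 tin=9
After 6 (craft anchor): anchor=8 flax=10 tin=8
After 7 (craft anchor): anchor=10 flax=10 tin=7
After 8 (gather 10 tin): anchor=10 flax=10 tin=17
After 9 (gather 3 sulfur): anchor=10 flax=10 sulfur=3 tin=17
After 10 (craft ladder): anchor=10 flax=7 ladder=1 sulfur=2 tin=17

Answer: anchor=10 flax=7 ladder=1 sulfur=2 tin=17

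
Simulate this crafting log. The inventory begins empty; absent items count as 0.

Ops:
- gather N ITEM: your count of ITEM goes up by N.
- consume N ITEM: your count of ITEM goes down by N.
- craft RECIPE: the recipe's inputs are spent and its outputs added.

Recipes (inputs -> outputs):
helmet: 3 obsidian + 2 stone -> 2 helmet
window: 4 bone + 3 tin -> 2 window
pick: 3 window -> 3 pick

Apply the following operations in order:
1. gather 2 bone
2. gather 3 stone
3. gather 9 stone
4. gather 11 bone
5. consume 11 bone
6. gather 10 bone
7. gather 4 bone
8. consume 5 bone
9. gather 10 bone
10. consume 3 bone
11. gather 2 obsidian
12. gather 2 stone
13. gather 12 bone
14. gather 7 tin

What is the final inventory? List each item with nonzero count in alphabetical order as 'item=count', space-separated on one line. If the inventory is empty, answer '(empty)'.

After 1 (gather 2 bone): bone=2
After 2 (gather 3 stone): bone=2 stone=3
After 3 (gather 9 stone): bone=2 stone=12
After 4 (gather 11 bone): bone=13 stone=12
After 5 (consume 11 bone): bone=2 stone=12
After 6 (gather 10 bone): bone=12 stone=12
After 7 (gather 4 bone): bone=16 stone=12
After 8 (consume 5 bone): bone=11 stone=12
After 9 (gather 10 bone): bone=21 stone=12
After 10 (consume 3 bone): bone=18 stone=12
After 11 (gather 2 obsidian): bone=18 obsidian=2 stone=12
After 12 (gather 2 stone): bone=18 obsidian=2 stone=14
After 13 (gather 12 bone): bone=30 obsidian=2 stone=14
After 14 (gather 7 tin): bone=30 obsidian=2 stone=14 tin=7

Answer: bone=30 obsidian=2 stone=14 tin=7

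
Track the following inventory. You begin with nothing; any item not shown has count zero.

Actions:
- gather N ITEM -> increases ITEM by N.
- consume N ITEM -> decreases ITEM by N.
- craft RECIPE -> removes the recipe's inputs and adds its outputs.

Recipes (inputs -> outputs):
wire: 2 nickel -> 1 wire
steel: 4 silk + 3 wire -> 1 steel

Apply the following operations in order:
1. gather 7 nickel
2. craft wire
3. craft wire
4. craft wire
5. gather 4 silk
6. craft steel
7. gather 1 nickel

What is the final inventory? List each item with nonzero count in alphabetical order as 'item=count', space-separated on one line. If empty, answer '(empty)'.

After 1 (gather 7 nickel): nickel=7
After 2 (craft wire): nickel=5 wire=1
After 3 (craft wire): nickel=3 wire=2
After 4 (craft wire): nickel=1 wire=3
After 5 (gather 4 silk): nickel=1 silk=4 wire=3
After 6 (craft steel): nickel=1 steel=1
After 7 (gather 1 nickel): nickel=2 steel=1

Answer: nickel=2 steel=1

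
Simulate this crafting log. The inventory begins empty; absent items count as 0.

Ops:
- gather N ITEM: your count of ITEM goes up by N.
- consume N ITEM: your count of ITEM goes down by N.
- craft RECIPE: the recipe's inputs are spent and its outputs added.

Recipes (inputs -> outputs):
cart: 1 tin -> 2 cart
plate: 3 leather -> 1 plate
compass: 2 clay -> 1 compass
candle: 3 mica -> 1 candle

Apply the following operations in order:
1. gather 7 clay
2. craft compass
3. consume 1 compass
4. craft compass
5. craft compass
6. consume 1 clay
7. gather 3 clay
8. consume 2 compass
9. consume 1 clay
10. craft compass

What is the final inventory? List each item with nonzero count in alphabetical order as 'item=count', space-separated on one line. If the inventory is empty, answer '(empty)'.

After 1 (gather 7 clay): clay=7
After 2 (craft compass): clay=5 compass=1
After 3 (consume 1 compass): clay=5
After 4 (craft compass): clay=3 compass=1
After 5 (craft compass): clay=1 compass=2
After 6 (consume 1 clay): compass=2
After 7 (gather 3 clay): clay=3 compass=2
After 8 (consume 2 compass): clay=3
After 9 (consume 1 clay): clay=2
After 10 (craft compass): compass=1

Answer: compass=1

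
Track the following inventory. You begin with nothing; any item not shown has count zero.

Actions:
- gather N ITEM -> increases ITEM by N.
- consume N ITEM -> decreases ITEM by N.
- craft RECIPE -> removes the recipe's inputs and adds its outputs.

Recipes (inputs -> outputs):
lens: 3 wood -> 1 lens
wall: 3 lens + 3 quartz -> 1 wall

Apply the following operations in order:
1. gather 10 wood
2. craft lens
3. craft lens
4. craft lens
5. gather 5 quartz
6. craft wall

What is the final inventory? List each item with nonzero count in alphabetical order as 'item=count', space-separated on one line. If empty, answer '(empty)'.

Answer: quartz=2 wall=1 wood=1

Derivation:
After 1 (gather 10 wood): wood=10
After 2 (craft lens): lens=1 wood=7
After 3 (craft lens): lens=2 wood=4
After 4 (craft lens): lens=3 wood=1
After 5 (gather 5 quartz): lens=3 quartz=5 wood=1
After 6 (craft wall): quartz=2 wall=1 wood=1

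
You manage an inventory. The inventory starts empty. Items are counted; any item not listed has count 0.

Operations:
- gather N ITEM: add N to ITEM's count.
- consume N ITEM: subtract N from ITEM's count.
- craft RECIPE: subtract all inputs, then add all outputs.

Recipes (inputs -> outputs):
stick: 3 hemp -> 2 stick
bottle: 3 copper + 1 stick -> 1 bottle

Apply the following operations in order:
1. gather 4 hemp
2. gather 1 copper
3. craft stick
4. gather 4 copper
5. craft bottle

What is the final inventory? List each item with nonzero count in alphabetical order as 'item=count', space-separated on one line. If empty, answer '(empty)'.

Answer: bottle=1 copper=2 hemp=1 stick=1

Derivation:
After 1 (gather 4 hemp): hemp=4
After 2 (gather 1 copper): copper=1 hemp=4
After 3 (craft stick): copper=1 hemp=1 stick=2
After 4 (gather 4 copper): copper=5 hemp=1 stick=2
After 5 (craft bottle): bottle=1 copper=2 hemp=1 stick=1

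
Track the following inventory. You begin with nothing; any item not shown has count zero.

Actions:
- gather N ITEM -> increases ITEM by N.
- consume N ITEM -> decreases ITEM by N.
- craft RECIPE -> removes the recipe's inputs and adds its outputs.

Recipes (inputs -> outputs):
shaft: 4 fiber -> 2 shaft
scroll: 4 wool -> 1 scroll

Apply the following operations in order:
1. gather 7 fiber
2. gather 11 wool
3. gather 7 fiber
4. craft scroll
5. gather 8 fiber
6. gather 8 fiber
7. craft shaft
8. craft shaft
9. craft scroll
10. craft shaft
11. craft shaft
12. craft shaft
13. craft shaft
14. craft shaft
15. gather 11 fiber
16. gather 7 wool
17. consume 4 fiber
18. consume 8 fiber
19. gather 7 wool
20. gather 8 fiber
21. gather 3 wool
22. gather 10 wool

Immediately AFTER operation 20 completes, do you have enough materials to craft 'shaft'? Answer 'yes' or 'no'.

After 1 (gather 7 fiber): fiber=7
After 2 (gather 11 wool): fiber=7 wool=11
After 3 (gather 7 fiber): fiber=14 wool=11
After 4 (craft scroll): fiber=14 scroll=1 wool=7
After 5 (gather 8 fiber): fiber=22 scroll=1 wool=7
After 6 (gather 8 fiber): fiber=30 scroll=1 wool=7
After 7 (craft shaft): fiber=26 scroll=1 shaft=2 wool=7
After 8 (craft shaft): fiber=22 scroll=1 shaft=4 wool=7
After 9 (craft scroll): fiber=22 scroll=2 shaft=4 wool=3
After 10 (craft shaft): fiber=18 scroll=2 shaft=6 wool=3
After 11 (craft shaft): fiber=14 scroll=2 shaft=8 wool=3
After 12 (craft shaft): fiber=10 scroll=2 shaft=10 wool=3
After 13 (craft shaft): fiber=6 scroll=2 shaft=12 wool=3
After 14 (craft shaft): fiber=2 scroll=2 shaft=14 wool=3
After 15 (gather 11 fiber): fiber=13 scroll=2 shaft=14 wool=3
After 16 (gather 7 wool): fiber=13 scroll=2 shaft=14 wool=10
After 17 (consume 4 fiber): fiber=9 scroll=2 shaft=14 wool=10
After 18 (consume 8 fiber): fiber=1 scroll=2 shaft=14 wool=10
After 19 (gather 7 wool): fiber=1 scroll=2 shaft=14 wool=17
After 20 (gather 8 fiber): fiber=9 scroll=2 shaft=14 wool=17

Answer: yes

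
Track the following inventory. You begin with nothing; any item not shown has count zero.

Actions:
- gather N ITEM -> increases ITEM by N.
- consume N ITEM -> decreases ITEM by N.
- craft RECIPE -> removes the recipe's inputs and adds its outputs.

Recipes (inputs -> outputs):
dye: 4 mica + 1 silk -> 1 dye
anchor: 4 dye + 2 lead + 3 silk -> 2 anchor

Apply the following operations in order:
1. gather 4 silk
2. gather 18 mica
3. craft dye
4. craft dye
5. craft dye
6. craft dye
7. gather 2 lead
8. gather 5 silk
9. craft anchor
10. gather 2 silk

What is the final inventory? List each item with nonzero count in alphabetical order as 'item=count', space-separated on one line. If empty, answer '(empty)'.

Answer: anchor=2 mica=2 silk=4

Derivation:
After 1 (gather 4 silk): silk=4
After 2 (gather 18 mica): mica=18 silk=4
After 3 (craft dye): dye=1 mica=14 silk=3
After 4 (craft dye): dye=2 mica=10 silk=2
After 5 (craft dye): dye=3 mica=6 silk=1
After 6 (craft dye): dye=4 mica=2
After 7 (gather 2 lead): dye=4 lead=2 mica=2
After 8 (gather 5 silk): dye=4 lead=2 mica=2 silk=5
After 9 (craft anchor): anchor=2 mica=2 silk=2
After 10 (gather 2 silk): anchor=2 mica=2 silk=4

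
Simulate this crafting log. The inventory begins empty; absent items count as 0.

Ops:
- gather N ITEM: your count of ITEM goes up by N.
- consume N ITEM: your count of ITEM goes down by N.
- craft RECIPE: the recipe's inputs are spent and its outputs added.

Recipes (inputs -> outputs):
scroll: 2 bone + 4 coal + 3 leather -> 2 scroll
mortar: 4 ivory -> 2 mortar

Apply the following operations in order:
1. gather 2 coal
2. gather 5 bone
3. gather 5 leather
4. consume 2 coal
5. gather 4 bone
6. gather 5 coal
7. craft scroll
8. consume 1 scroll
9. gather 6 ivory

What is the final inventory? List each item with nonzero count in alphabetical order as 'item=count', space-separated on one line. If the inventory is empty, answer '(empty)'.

After 1 (gather 2 coal): coal=2
After 2 (gather 5 bone): bone=5 coal=2
After 3 (gather 5 leather): bone=5 coal=2 leather=5
After 4 (consume 2 coal): bone=5 leather=5
After 5 (gather 4 bone): bone=9 leather=5
After 6 (gather 5 coal): bone=9 coal=5 leather=5
After 7 (craft scroll): bone=7 coal=1 leather=2 scroll=2
After 8 (consume 1 scroll): bone=7 coal=1 leather=2 scroll=1
After 9 (gather 6 ivory): bone=7 coal=1 ivory=6 leather=2 scroll=1

Answer: bone=7 coal=1 ivory=6 leather=2 scroll=1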